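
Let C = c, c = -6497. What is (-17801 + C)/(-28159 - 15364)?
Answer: 24298/43523 ≈ 0.55828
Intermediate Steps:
C = -6497
(-17801 + C)/(-28159 - 15364) = (-17801 - 6497)/(-28159 - 15364) = -24298/(-43523) = -24298*(-1/43523) = 24298/43523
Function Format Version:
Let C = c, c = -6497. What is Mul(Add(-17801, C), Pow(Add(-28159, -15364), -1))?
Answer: Rational(24298, 43523) ≈ 0.55828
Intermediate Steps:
C = -6497
Mul(Add(-17801, C), Pow(Add(-28159, -15364), -1)) = Mul(Add(-17801, -6497), Pow(Add(-28159, -15364), -1)) = Mul(-24298, Pow(-43523, -1)) = Mul(-24298, Rational(-1, 43523)) = Rational(24298, 43523)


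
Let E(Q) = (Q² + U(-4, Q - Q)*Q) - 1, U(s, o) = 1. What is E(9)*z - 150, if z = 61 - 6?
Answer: 4745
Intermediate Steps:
E(Q) = -1 + Q + Q² (E(Q) = (Q² + 1*Q) - 1 = (Q² + Q) - 1 = (Q + Q²) - 1 = -1 + Q + Q²)
z = 55
E(9)*z - 150 = (-1 + 9 + 9²)*55 - 150 = (-1 + 9 + 81)*55 - 150 = 89*55 - 150 = 4895 - 150 = 4745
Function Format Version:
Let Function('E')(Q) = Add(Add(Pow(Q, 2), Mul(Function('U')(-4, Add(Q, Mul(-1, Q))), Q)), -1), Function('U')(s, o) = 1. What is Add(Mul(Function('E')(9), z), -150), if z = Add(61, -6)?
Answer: 4745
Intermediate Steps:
Function('E')(Q) = Add(-1, Q, Pow(Q, 2)) (Function('E')(Q) = Add(Add(Pow(Q, 2), Mul(1, Q)), -1) = Add(Add(Pow(Q, 2), Q), -1) = Add(Add(Q, Pow(Q, 2)), -1) = Add(-1, Q, Pow(Q, 2)))
z = 55
Add(Mul(Function('E')(9), z), -150) = Add(Mul(Add(-1, 9, Pow(9, 2)), 55), -150) = Add(Mul(Add(-1, 9, 81), 55), -150) = Add(Mul(89, 55), -150) = Add(4895, -150) = 4745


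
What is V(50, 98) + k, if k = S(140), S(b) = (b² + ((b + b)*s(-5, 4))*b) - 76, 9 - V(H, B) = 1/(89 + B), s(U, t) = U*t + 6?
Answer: -98972930/187 ≈ -5.2927e+5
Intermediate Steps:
s(U, t) = 6 + U*t
V(H, B) = 9 - 1/(89 + B)
S(b) = -76 - 27*b² (S(b) = (b² + ((b + b)*(6 - 5*4))*b) - 76 = (b² + ((2*b)*(6 - 20))*b) - 76 = (b² + ((2*b)*(-14))*b) - 76 = (b² + (-28*b)*b) - 76 = (b² - 28*b²) - 76 = -27*b² - 76 = -76 - 27*b²)
k = -529276 (k = -76 - 27*140² = -76 - 27*19600 = -76 - 529200 = -529276)
V(50, 98) + k = (800 + 9*98)/(89 + 98) - 529276 = (800 + 882)/187 - 529276 = (1/187)*1682 - 529276 = 1682/187 - 529276 = -98972930/187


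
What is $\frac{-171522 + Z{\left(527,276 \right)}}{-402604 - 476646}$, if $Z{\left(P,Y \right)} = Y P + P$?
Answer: $\frac{25543}{879250} \approx 0.029051$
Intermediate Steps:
$Z{\left(P,Y \right)} = P + P Y$ ($Z{\left(P,Y \right)} = P Y + P = P + P Y$)
$\frac{-171522 + Z{\left(527,276 \right)}}{-402604 - 476646} = \frac{-171522 + 527 \left(1 + 276\right)}{-402604 - 476646} = \frac{-171522 + 527 \cdot 277}{-879250} = \left(-171522 + 145979\right) \left(- \frac{1}{879250}\right) = \left(-25543\right) \left(- \frac{1}{879250}\right) = \frac{25543}{879250}$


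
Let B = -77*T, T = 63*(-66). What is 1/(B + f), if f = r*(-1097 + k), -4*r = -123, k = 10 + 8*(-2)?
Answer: 4/1144995 ≈ 3.4935e-6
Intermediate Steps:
k = -6 (k = 10 - 16 = -6)
r = 123/4 (r = -¼*(-123) = 123/4 ≈ 30.750)
T = -4158
B = 320166 (B = -77*(-4158) = 320166)
f = -135669/4 (f = 123*(-1097 - 6)/4 = (123/4)*(-1103) = -135669/4 ≈ -33917.)
1/(B + f) = 1/(320166 - 135669/4) = 1/(1144995/4) = 4/1144995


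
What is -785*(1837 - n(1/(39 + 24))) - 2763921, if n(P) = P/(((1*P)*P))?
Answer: -4156511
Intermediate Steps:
n(P) = 1/P (n(P) = P/((P*P)) = P/(P**2) = P/P**2 = 1/P)
-785*(1837 - n(1/(39 + 24))) - 2763921 = -785*(1837 - 1/(1/(39 + 24))) - 2763921 = -785*(1837 - 1/(1/63)) - 2763921 = -785*(1837 - 1/1/63) - 2763921 = -785*(1837 - 1*63) - 2763921 = -785*(1837 - 63) - 2763921 = -785*1774 - 2763921 = -1392590 - 2763921 = -4156511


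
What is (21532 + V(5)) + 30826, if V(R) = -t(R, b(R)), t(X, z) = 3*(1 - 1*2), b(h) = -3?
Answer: 52361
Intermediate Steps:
t(X, z) = -3 (t(X, z) = 3*(1 - 2) = 3*(-1) = -3)
V(R) = 3 (V(R) = -1*(-3) = 3)
(21532 + V(5)) + 30826 = (21532 + 3) + 30826 = 21535 + 30826 = 52361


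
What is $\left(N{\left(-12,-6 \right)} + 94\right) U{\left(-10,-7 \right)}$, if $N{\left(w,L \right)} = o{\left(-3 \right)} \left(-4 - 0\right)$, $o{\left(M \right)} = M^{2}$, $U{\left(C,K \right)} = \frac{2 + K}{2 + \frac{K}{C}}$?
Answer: $- \frac{2900}{27} \approx -107.41$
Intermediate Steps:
$U{\left(C,K \right)} = \frac{2 + K}{2 + \frac{K}{C}}$
$N{\left(w,L \right)} = -36$ ($N{\left(w,L \right)} = \left(-3\right)^{2} \left(-4 - 0\right) = 9 \left(-4 + 0\right) = 9 \left(-4\right) = -36$)
$\left(N{\left(-12,-6 \right)} + 94\right) U{\left(-10,-7 \right)} = \left(-36 + 94\right) \left(- \frac{10 \left(2 - 7\right)}{-7 + 2 \left(-10\right)}\right) = 58 \left(\left(-10\right) \frac{1}{-7 - 20} \left(-5\right)\right) = 58 \left(\left(-10\right) \frac{1}{-27} \left(-5\right)\right) = 58 \left(\left(-10\right) \left(- \frac{1}{27}\right) \left(-5\right)\right) = 58 \left(- \frac{50}{27}\right) = - \frac{2900}{27}$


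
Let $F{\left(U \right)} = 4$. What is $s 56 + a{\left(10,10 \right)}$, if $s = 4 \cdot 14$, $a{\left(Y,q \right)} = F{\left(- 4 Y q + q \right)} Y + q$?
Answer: $3186$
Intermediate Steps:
$a{\left(Y,q \right)} = q + 4 Y$ ($a{\left(Y,q \right)} = 4 Y + q = q + 4 Y$)
$s = 56$
$s 56 + a{\left(10,10 \right)} = 56 \cdot 56 + \left(10 + 4 \cdot 10\right) = 3136 + \left(10 + 40\right) = 3136 + 50 = 3186$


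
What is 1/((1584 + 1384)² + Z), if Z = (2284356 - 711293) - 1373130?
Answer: 1/9008957 ≈ 1.1100e-7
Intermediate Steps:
Z = 199933 (Z = 1573063 - 1373130 = 199933)
1/((1584 + 1384)² + Z) = 1/((1584 + 1384)² + 199933) = 1/(2968² + 199933) = 1/(8809024 + 199933) = 1/9008957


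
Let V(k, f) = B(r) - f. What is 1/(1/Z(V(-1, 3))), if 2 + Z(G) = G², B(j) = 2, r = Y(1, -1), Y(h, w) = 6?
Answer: -1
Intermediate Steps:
r = 6
V(k, f) = 2 - f
Z(G) = -2 + G²
1/(1/Z(V(-1, 3))) = 1/(1/(-2 + (2 - 1*3)²)) = 1/(1/(-2 + (2 - 3)²)) = 1/(1/(-2 + (-1)²)) = 1/(1/(-2 + 1)) = 1/(1/(-1)) = 1/(-1) = -1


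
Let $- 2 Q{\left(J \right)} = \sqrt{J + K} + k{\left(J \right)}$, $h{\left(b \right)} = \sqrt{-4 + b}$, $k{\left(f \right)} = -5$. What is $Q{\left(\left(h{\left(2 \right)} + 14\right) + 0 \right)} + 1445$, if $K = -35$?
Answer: $\frac{2895}{2} - \frac{\sqrt{-21 + i \sqrt{2}}}{2} \approx 1447.4 - 2.2926 i$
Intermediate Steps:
$Q{\left(J \right)} = \frac{5}{2} - \frac{\sqrt{-35 + J}}{2}$ ($Q{\left(J \right)} = - \frac{\sqrt{J - 35} - 5}{2} = - \frac{\sqrt{-35 + J} - 5}{2} = - \frac{-5 + \sqrt{-35 + J}}{2} = \frac{5}{2} - \frac{\sqrt{-35 + J}}{2}$)
$Q{\left(\left(h{\left(2 \right)} + 14\right) + 0 \right)} + 1445 = \left(\frac{5}{2} - \frac{\sqrt{-35 + \left(\left(\sqrt{-4 + 2} + 14\right) + 0\right)}}{2}\right) + 1445 = \left(\frac{5}{2} - \frac{\sqrt{-35 + \left(\left(\sqrt{-2} + 14\right) + 0\right)}}{2}\right) + 1445 = \left(\frac{5}{2} - \frac{\sqrt{-35 + \left(\left(i \sqrt{2} + 14\right) + 0\right)}}{2}\right) + 1445 = \left(\frac{5}{2} - \frac{\sqrt{-35 + \left(\left(14 + i \sqrt{2}\right) + 0\right)}}{2}\right) + 1445 = \left(\frac{5}{2} - \frac{\sqrt{-35 + \left(14 + i \sqrt{2}\right)}}{2}\right) + 1445 = \left(\frac{5}{2} - \frac{\sqrt{-21 + i \sqrt{2}}}{2}\right) + 1445 = \frac{2895}{2} - \frac{\sqrt{-21 + i \sqrt{2}}}{2}$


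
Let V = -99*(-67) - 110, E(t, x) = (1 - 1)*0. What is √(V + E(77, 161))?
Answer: √6523 ≈ 80.765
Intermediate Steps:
E(t, x) = 0 (E(t, x) = 0*0 = 0)
V = 6523 (V = 6633 - 110 = 6523)
√(V + E(77, 161)) = √(6523 + 0) = √6523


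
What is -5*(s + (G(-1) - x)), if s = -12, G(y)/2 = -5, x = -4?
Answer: 90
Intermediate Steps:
G(y) = -10 (G(y) = 2*(-5) = -10)
-5*(s + (G(-1) - x)) = -5*(-12 + (-10 - 1*(-4))) = -5*(-12 + (-10 + 4)) = -5*(-12 - 6) = -5*(-18) = 90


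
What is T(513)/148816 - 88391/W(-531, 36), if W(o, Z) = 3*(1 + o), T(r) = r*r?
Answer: 6786216883/118308720 ≈ 57.360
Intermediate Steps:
T(r) = r²
W(o, Z) = 3 + 3*o
T(513)/148816 - 88391/W(-531, 36) = 513²/148816 - 88391/(3 + 3*(-531)) = 263169*(1/148816) - 88391/(3 - 1593) = 263169/148816 - 88391/(-1590) = 263169/148816 - 88391*(-1/1590) = 263169/148816 + 88391/1590 = 6786216883/118308720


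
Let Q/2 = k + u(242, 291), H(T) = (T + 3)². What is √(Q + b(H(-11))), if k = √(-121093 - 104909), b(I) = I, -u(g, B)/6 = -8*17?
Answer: √(1696 + 2*I*√226002) ≈ 42.663 + 11.143*I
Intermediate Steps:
H(T) = (3 + T)²
u(g, B) = 816 (u(g, B) = -(-48)*17 = -6*(-136) = 816)
k = I*√226002 (k = √(-226002) = I*√226002 ≈ 475.4*I)
Q = 1632 + 2*I*√226002 (Q = 2*(I*√226002 + 816) = 2*(816 + I*√226002) = 1632 + 2*I*√226002 ≈ 1632.0 + 950.79*I)
√(Q + b(H(-11))) = √((1632 + 2*I*√226002) + (3 - 11)²) = √((1632 + 2*I*√226002) + (-8)²) = √((1632 + 2*I*√226002) + 64) = √(1696 + 2*I*√226002)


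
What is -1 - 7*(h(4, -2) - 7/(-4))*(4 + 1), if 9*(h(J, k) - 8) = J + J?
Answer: -13441/36 ≈ -373.36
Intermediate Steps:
h(J, k) = 8 + 2*J/9 (h(J, k) = 8 + (J + J)/9 = 8 + (2*J)/9 = 8 + 2*J/9)
-1 - 7*(h(4, -2) - 7/(-4))*(4 + 1) = -1 - 7*((8 + (2/9)*4) - 7/(-4))*(4 + 1) = -1 - 7*((8 + 8/9) - 7*(-¼))*5 = -1 - 7*(80/9 + 7/4)*5 = -1 - 2681*5/36 = -1 - 7*1915/36 = -1 - 13405/36 = -13441/36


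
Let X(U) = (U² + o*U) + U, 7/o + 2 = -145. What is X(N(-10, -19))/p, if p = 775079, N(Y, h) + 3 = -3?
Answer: 212/5425553 ≈ 3.9074e-5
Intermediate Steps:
o = -1/21 (o = 7/(-2 - 145) = 7/(-147) = 7*(-1/147) = -1/21 ≈ -0.047619)
N(Y, h) = -6 (N(Y, h) = -3 - 3 = -6)
X(U) = U² + 20*U/21 (X(U) = (U² - U/21) + U = U² + 20*U/21)
X(N(-10, -19))/p = ((1/21)*(-6)*(20 + 21*(-6)))/775079 = ((1/21)*(-6)*(20 - 126))*(1/775079) = ((1/21)*(-6)*(-106))*(1/775079) = (212/7)*(1/775079) = 212/5425553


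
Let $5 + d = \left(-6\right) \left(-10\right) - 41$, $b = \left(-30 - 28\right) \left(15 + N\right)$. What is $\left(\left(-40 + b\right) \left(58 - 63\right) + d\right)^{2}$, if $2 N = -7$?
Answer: $12595401$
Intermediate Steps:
$N = - \frac{7}{2}$ ($N = \frac{1}{2} \left(-7\right) = - \frac{7}{2} \approx -3.5$)
$b = -667$ ($b = \left(-30 - 28\right) \left(15 - \frac{7}{2}\right) = \left(-58\right) \frac{23}{2} = -667$)
$d = 14$ ($d = -5 - -19 = -5 + \left(60 - 41\right) = -5 + 19 = 14$)
$\left(\left(-40 + b\right) \left(58 - 63\right) + d\right)^{2} = \left(\left(-40 - 667\right) \left(58 - 63\right) + 14\right)^{2} = \left(\left(-707\right) \left(-5\right) + 14\right)^{2} = \left(3535 + 14\right)^{2} = 3549^{2} = 12595401$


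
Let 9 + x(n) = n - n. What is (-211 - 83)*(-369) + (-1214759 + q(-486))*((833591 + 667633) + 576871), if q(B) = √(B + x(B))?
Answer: -2524384495619 + 6234285*I*√55 ≈ -2.5244e+12 + 4.6235e+7*I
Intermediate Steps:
x(n) = -9 (x(n) = -9 + (n - n) = -9 + 0 = -9)
q(B) = √(-9 + B) (q(B) = √(B - 9) = √(-9 + B))
(-211 - 83)*(-369) + (-1214759 + q(-486))*((833591 + 667633) + 576871) = (-211 - 83)*(-369) + (-1214759 + √(-9 - 486))*((833591 + 667633) + 576871) = -294*(-369) + (-1214759 + √(-495))*(1501224 + 576871) = 108486 + (-1214759 + 3*I*√55)*2078095 = 108486 + (-2524384604105 + 6234285*I*√55) = -2524384495619 + 6234285*I*√55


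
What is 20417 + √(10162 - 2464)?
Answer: 20417 + √7698 ≈ 20505.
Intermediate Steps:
20417 + √(10162 - 2464) = 20417 + √7698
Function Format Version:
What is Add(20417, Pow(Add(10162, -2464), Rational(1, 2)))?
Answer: Add(20417, Pow(7698, Rational(1, 2))) ≈ 20505.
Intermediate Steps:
Add(20417, Pow(Add(10162, -2464), Rational(1, 2))) = Add(20417, Pow(7698, Rational(1, 2)))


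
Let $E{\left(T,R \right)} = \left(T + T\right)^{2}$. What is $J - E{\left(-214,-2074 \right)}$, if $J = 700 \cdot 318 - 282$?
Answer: $39134$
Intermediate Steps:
$E{\left(T,R \right)} = 4 T^{2}$ ($E{\left(T,R \right)} = \left(2 T\right)^{2} = 4 T^{2}$)
$J = 222318$ ($J = 222600 - 282 = 222318$)
$J - E{\left(-214,-2074 \right)} = 222318 - 4 \left(-214\right)^{2} = 222318 - 4 \cdot 45796 = 222318 - 183184 = 39134$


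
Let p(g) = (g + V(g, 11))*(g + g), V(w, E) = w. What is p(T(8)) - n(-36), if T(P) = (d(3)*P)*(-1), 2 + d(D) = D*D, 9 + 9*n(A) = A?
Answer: 12549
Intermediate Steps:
n(A) = -1 + A/9
d(D) = -2 + D² (d(D) = -2 + D*D = -2 + D²)
T(P) = -7*P (T(P) = ((-2 + 3²)*P)*(-1) = ((-2 + 9)*P)*(-1) = (7*P)*(-1) = -7*P)
p(g) = 4*g² (p(g) = (g + g)*(g + g) = (2*g)*(2*g) = 4*g²)
p(T(8)) - n(-36) = 4*(-7*8)² - (-1 + (⅑)*(-36)) = 4*(-56)² - (-1 - 4) = 4*3136 - 1*(-5) = 12544 + 5 = 12549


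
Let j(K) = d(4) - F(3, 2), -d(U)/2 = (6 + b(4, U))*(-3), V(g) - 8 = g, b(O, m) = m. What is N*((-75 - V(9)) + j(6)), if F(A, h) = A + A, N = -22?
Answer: 836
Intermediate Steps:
V(g) = 8 + g
F(A, h) = 2*A
d(U) = 36 + 6*U (d(U) = -2*(6 + U)*(-3) = -2*(-18 - 3*U) = 36 + 6*U)
j(K) = 54 (j(K) = (36 + 6*4) - 2*3 = (36 + 24) - 1*6 = 60 - 6 = 54)
N*((-75 - V(9)) + j(6)) = -22*((-75 - (8 + 9)) + 54) = -22*((-75 - 1*17) + 54) = -22*((-75 - 17) + 54) = -22*(-92 + 54) = -22*(-38) = 836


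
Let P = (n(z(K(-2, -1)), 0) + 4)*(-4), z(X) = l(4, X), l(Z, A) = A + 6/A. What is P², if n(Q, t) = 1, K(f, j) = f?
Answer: 400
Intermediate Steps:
z(X) = X + 6/X
P = -20 (P = (1 + 4)*(-4) = 5*(-4) = -20)
P² = (-20)² = 400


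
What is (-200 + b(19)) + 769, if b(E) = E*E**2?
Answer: 7428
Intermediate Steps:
b(E) = E**3
(-200 + b(19)) + 769 = (-200 + 19**3) + 769 = (-200 + 6859) + 769 = 6659 + 769 = 7428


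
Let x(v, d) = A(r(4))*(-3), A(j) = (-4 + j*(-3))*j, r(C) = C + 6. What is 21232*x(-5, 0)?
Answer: 21656640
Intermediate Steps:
r(C) = 6 + C
A(j) = j*(-4 - 3*j) (A(j) = (-4 - 3*j)*j = j*(-4 - 3*j))
x(v, d) = 1020 (x(v, d) = -(6 + 4)*(4 + 3*(6 + 4))*(-3) = -1*10*(4 + 3*10)*(-3) = -1*10*(4 + 30)*(-3) = -1*10*34*(-3) = -340*(-3) = 1020)
21232*x(-5, 0) = 21232*1020 = 21656640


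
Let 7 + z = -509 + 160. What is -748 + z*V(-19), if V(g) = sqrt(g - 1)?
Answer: -748 - 712*I*sqrt(5) ≈ -748.0 - 1592.1*I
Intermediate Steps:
z = -356 (z = -7 + (-509 + 160) = -7 - 349 = -356)
V(g) = sqrt(-1 + g)
-748 + z*V(-19) = -748 - 356*sqrt(-1 - 19) = -748 - 712*I*sqrt(5)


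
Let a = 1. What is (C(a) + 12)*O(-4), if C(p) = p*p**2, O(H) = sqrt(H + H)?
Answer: 26*I*sqrt(2) ≈ 36.77*I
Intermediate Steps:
O(H) = sqrt(2)*sqrt(H) (O(H) = sqrt(2*H) = sqrt(2)*sqrt(H))
C(p) = p**3
(C(a) + 12)*O(-4) = (1**3 + 12)*(sqrt(2)*sqrt(-4)) = (1 + 12)*(sqrt(2)*(2*I)) = 13*(2*I*sqrt(2)) = 26*I*sqrt(2)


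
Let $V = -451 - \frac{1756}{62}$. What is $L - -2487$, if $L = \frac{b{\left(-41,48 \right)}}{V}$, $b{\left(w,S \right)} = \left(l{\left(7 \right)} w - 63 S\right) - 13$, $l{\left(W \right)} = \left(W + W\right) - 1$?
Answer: $\frac{12355001}{4953} \approx 2494.4$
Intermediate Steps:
$l{\left(W \right)} = -1 + 2 W$ ($l{\left(W \right)} = 2 W - 1 = -1 + 2 W$)
$b{\left(w,S \right)} = -13 - 63 S + 13 w$ ($b{\left(w,S \right)} = \left(\left(-1 + 2 \cdot 7\right) w - 63 S\right) - 13 = \left(\left(-1 + 14\right) w - 63 S\right) - 13 = \left(13 w - 63 S\right) - 13 = \left(- 63 S + 13 w\right) - 13 = -13 - 63 S + 13 w$)
$V = - \frac{14859}{31}$ ($V = -451 - 1756 \cdot \frac{1}{62} = -451 - \frac{878}{31} = - \frac{14859}{31} \approx -479.32$)
$L = \frac{36890}{4953}$ ($L = \frac{-13 - 3024 + 13 \left(-41\right)}{- \frac{14859}{31}} = \left(-13 - 3024 - 533\right) \left(- \frac{31}{14859}\right) = \left(-3570\right) \left(- \frac{31}{14859}\right) = \frac{36890}{4953} \approx 7.448$)
$L - -2487 = \frac{36890}{4953} - -2487 = \frac{36890}{4953} + 2487 = \frac{12355001}{4953}$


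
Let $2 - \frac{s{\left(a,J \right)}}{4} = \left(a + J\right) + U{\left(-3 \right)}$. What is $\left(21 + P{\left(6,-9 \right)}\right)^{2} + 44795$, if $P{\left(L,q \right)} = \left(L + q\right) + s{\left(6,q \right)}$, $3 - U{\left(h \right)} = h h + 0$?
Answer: $48639$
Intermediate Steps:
$U{\left(h \right)} = 3 - h^{2}$ ($U{\left(h \right)} = 3 - \left(h h + 0\right) = 3 - \left(h^{2} + 0\right) = 3 - h^{2}$)
$s{\left(a,J \right)} = 32 - 4 J - 4 a$ ($s{\left(a,J \right)} = 8 - 4 \left(\left(a + J\right) + \left(3 - \left(-3\right)^{2}\right)\right) = 8 - 4 \left(\left(J + a\right) + \left(3 - 9\right)\right) = 8 - 4 \left(\left(J + a\right) - 6\right) = 8 - 4 \left(-6 + J + a\right) = 8 - \left(-24 + 4 J + 4 a\right) = 32 - 4 J - 4 a$)
$P{\left(L,q \right)} = 8 + L - 3 q$ ($P{\left(L,q \right)} = \left(L + q\right) - \left(-8 + 4 q\right) = 8 + L - 3 q$)
$\left(21 + P{\left(6,-9 \right)}\right)^{2} + 44795 = \left(21 + \left(8 + 6 - -27\right)\right)^{2} + 44795 = \left(21 + \left(8 + 6 + 27\right)\right)^{2} + 44795 = \left(21 + 41\right)^{2} + 44795 = 62^{2} + 44795 = 3844 + 44795 = 48639$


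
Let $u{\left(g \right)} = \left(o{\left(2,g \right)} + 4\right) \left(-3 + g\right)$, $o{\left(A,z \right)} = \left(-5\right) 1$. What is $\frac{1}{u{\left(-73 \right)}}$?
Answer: $\frac{1}{76} \approx 0.013158$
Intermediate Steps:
$o{\left(A,z \right)} = -5$
$u{\left(g \right)} = 3 - g$ ($u{\left(g \right)} = \left(-5 + 4\right) \left(-3 + g\right) = - (-3 + g) = 3 - g$)
$\frac{1}{u{\left(-73 \right)}} = \frac{1}{3 - -73} = \frac{1}{3 + 73} = \frac{1}{76}$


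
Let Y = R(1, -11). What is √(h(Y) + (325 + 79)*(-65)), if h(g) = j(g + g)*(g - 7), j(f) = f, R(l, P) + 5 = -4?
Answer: 2*I*√6493 ≈ 161.16*I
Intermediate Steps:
R(l, P) = -9 (R(l, P) = -5 - 4 = -9)
Y = -9
h(g) = 2*g*(-7 + g) (h(g) = (g + g)*(g - 7) = (2*g)*(-7 + g) = 2*g*(-7 + g))
√(h(Y) + (325 + 79)*(-65)) = √(2*(-9)*(-7 - 9) + (325 + 79)*(-65)) = √(2*(-9)*(-16) + 404*(-65)) = √(288 - 26260) = √(-25972) = 2*I*√6493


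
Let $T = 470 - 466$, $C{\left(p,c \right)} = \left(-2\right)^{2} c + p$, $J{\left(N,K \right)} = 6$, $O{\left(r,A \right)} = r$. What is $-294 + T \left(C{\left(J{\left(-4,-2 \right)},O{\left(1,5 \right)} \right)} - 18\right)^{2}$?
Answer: $-38$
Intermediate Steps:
$C{\left(p,c \right)} = p + 4 c$ ($C{\left(p,c \right)} = 4 c + p = p + 4 c$)
$T = 4$ ($T = 470 - 466 = 4$)
$-294 + T \left(C{\left(J{\left(-4,-2 \right)},O{\left(1,5 \right)} \right)} - 18\right)^{2} = -294 + 4 \left(\left(6 + 4 \cdot 1\right) - 18\right)^{2} = -294 + 4 \left(\left(6 + 4\right) - 18\right)^{2} = -294 + 4 \left(10 - 18\right)^{2} = -294 + 4 \left(-8\right)^{2} = -294 + 4 \cdot 64 = -294 + 256 = -38$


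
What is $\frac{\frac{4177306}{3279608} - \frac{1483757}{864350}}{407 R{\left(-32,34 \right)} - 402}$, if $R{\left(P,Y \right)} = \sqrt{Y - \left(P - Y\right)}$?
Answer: $- \frac{313871721539}{2599446653291600} \approx -0.00012075$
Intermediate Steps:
$R{\left(P,Y \right)} = \sqrt{- P + 2 Y}$
$\frac{\frac{4177306}{3279608} - \frac{1483757}{864350}}{407 R{\left(-32,34 \right)} - 402} = \frac{\frac{4177306}{3279608} - \frac{1483757}{864350}}{407 \sqrt{\left(-1\right) \left(-32\right) + 2 \cdot 34} - 402} = \frac{4177306 \cdot \frac{1}{3279608} - \frac{1483757}{864350}}{407 \sqrt{32 + 68} - 402} = \frac{\frac{2088653}{1639804} - \frac{1483757}{864350}}{407 \sqrt{100} - 402} = - \frac{313871721539}{708682293700 \left(407 \cdot 10 - 402\right)} = - \frac{313871721539}{708682293700 \left(4070 - 402\right)} = - \frac{313871721539}{708682293700 \cdot 3668} = \left(- \frac{313871721539}{708682293700}\right) \frac{1}{3668} = - \frac{313871721539}{2599446653291600}$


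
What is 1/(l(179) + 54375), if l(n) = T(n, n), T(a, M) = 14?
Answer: 1/54389 ≈ 1.8386e-5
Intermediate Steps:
l(n) = 14
1/(l(179) + 54375) = 1/(14 + 54375) = 1/54389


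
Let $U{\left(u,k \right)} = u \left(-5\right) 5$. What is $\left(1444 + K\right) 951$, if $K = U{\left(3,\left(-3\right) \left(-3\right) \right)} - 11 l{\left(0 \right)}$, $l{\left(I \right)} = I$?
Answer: $1301919$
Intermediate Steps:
$U{\left(u,k \right)} = - 25 u$ ($U{\left(u,k \right)} = - 5 u 5 = - 25 u$)
$K = -75$ ($K = \left(-25\right) 3 - 0 = -75 + 0 = -75$)
$\left(1444 + K\right) 951 = \left(1444 - 75\right) 951 = 1369 \cdot 951 = 1301919$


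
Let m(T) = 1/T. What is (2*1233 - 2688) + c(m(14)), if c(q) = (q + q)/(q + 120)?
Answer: -373180/1681 ≈ -222.00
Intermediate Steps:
c(q) = 2*q/(120 + q) (c(q) = (2*q)/(120 + q) = 2*q/(120 + q))
(2*1233 - 2688) + c(m(14)) = (2*1233 - 2688) + 2/(14*(120 + 1/14)) = (2466 - 2688) + 2*(1/14)/(120 + 1/14) = -222 + 2*(1/14)/(1681/14) = -222 + 2*(1/14)*(14/1681) = -222 + 2/1681 = -373180/1681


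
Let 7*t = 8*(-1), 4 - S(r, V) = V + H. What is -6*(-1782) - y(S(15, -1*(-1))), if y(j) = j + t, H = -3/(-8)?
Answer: 598669/56 ≈ 10691.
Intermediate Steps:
H = 3/8 (H = -3*(-⅛) = 3/8 ≈ 0.37500)
S(r, V) = 29/8 - V (S(r, V) = 4 - (V + 3/8) = 4 - (3/8 + V) = 4 + (-3/8 - V) = 29/8 - V)
t = -8/7 (t = (8*(-1))/7 = (⅐)*(-8) = -8/7 ≈ -1.1429)
y(j) = -8/7 + j (y(j) = j - 8/7 = -8/7 + j)
-6*(-1782) - y(S(15, -1*(-1))) = -6*(-1782) - (-8/7 + (29/8 - (-1)*(-1))) = 10692 - (-8/7 + (29/8 - 1*1)) = 10692 - (-8/7 + (29/8 - 1)) = 10692 - (-8/7 + 21/8) = 10692 - 1*83/56 = 10692 - 83/56 = 598669/56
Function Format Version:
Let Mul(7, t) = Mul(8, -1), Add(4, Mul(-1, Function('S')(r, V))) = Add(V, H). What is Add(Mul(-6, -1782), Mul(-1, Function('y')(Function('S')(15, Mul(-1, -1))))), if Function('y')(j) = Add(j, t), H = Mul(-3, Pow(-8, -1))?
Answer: Rational(598669, 56) ≈ 10691.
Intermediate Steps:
H = Rational(3, 8) (H = Mul(-3, Rational(-1, 8)) = Rational(3, 8) ≈ 0.37500)
Function('S')(r, V) = Add(Rational(29, 8), Mul(-1, V)) (Function('S')(r, V) = Add(4, Mul(-1, Add(V, Rational(3, 8)))) = Add(4, Mul(-1, Add(Rational(3, 8), V))) = Add(4, Add(Rational(-3, 8), Mul(-1, V))) = Add(Rational(29, 8), Mul(-1, V)))
t = Rational(-8, 7) (t = Mul(Rational(1, 7), Mul(8, -1)) = Mul(Rational(1, 7), -8) = Rational(-8, 7) ≈ -1.1429)
Function('y')(j) = Add(Rational(-8, 7), j) (Function('y')(j) = Add(j, Rational(-8, 7)) = Add(Rational(-8, 7), j))
Add(Mul(-6, -1782), Mul(-1, Function('y')(Function('S')(15, Mul(-1, -1))))) = Add(Mul(-6, -1782), Mul(-1, Add(Rational(-8, 7), Add(Rational(29, 8), Mul(-1, Mul(-1, -1)))))) = Add(10692, Mul(-1, Add(Rational(-8, 7), Add(Rational(29, 8), Mul(-1, 1))))) = Add(10692, Mul(-1, Add(Rational(-8, 7), Add(Rational(29, 8), -1)))) = Add(10692, Mul(-1, Add(Rational(-8, 7), Rational(21, 8)))) = Add(10692, Mul(-1, Rational(83, 56))) = Add(10692, Rational(-83, 56)) = Rational(598669, 56)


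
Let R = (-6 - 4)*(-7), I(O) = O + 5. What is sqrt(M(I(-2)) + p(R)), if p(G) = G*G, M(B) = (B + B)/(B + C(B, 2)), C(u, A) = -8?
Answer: sqrt(122470)/5 ≈ 69.991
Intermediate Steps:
I(O) = 5 + O
M(B) = 2*B/(-8 + B) (M(B) = (B + B)/(B - 8) = (2*B)/(-8 + B) = 2*B/(-8 + B))
R = 70 (R = -10*(-7) = 70)
p(G) = G**2
sqrt(M(I(-2)) + p(R)) = sqrt(2*(5 - 2)/(-8 + (5 - 2)) + 70**2) = sqrt(2*3/(-8 + 3) + 4900) = sqrt(2*3/(-5) + 4900) = sqrt(2*3*(-1/5) + 4900) = sqrt(-6/5 + 4900) = sqrt(24494/5) = sqrt(122470)/5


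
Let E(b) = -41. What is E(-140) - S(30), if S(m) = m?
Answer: -71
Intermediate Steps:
E(-140) - S(30) = -41 - 1*30 = -41 - 30 = -71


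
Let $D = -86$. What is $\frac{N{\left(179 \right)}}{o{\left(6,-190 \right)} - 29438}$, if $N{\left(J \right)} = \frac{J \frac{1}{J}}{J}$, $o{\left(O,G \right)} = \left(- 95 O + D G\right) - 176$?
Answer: $- \frac{1}{2478076} \approx -4.0354 \cdot 10^{-7}$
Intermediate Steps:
$o{\left(O,G \right)} = -176 - 95 O - 86 G$ ($o{\left(O,G \right)} = \left(- 95 O - 86 G\right) - 176 = -176 - 95 O - 86 G$)
$N{\left(J \right)} = \frac{1}{J}$ ($N{\left(J \right)} = 1 \frac{1}{J} = \frac{1}{J}$)
$\frac{N{\left(179 \right)}}{o{\left(6,-190 \right)} - 29438} = \frac{1}{179 \left(\left(-176 - 570 - -16340\right) - 29438\right)} = \frac{1}{179 \left(\left(-176 - 570 + 16340\right) - 29438\right)} = \frac{1}{179 \left(15594 - 29438\right)} = \frac{1}{179 \left(-13844\right)} = \frac{1}{179} \left(- \frac{1}{13844}\right) = - \frac{1}{2478076}$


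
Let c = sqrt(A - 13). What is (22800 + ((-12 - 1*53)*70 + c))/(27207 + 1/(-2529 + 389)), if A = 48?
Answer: 39055000/58222979 + 2140*sqrt(35)/58222979 ≈ 0.67100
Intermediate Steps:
c = sqrt(35) (c = sqrt(48 - 13) = sqrt(35) ≈ 5.9161)
(22800 + ((-12 - 1*53)*70 + c))/(27207 + 1/(-2529 + 389)) = (22800 + ((-12 - 1*53)*70 + sqrt(35)))/(27207 + 1/(-2529 + 389)) = (22800 + ((-12 - 53)*70 + sqrt(35)))/(27207 + 1/(-2140)) = (22800 + (-65*70 + sqrt(35)))/(27207 - 1/2140) = (22800 + (-4550 + sqrt(35)))/(58222979/2140) = (18250 + sqrt(35))*(2140/58222979) = 39055000/58222979 + 2140*sqrt(35)/58222979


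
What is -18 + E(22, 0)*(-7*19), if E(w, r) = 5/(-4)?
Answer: 593/4 ≈ 148.25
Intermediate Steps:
E(w, r) = -5/4 (E(w, r) = 5*(-¼) = -5/4)
-18 + E(22, 0)*(-7*19) = -18 - (-35)*19/4 = -18 - 5/4*(-133) = -18 + 665/4 = 593/4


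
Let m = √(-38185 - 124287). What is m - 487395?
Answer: -487395 + 2*I*√40618 ≈ -4.874e+5 + 403.08*I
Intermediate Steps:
m = 2*I*√40618 (m = √(-162472) = 2*I*√40618 ≈ 403.08*I)
m - 487395 = 2*I*√40618 - 487395 = -487395 + 2*I*√40618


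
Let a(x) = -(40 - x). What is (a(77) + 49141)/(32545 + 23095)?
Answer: 24589/27820 ≈ 0.88386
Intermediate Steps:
a(x) = -40 + x
(a(77) + 49141)/(32545 + 23095) = ((-40 + 77) + 49141)/(32545 + 23095) = (37 + 49141)/55640 = 49178*(1/55640) = 24589/27820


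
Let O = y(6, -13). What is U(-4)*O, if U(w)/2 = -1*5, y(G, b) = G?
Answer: -60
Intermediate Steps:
O = 6
U(w) = -10 (U(w) = 2*(-1*5) = 2*(-5) = -10)
U(-4)*O = -10*6 = -60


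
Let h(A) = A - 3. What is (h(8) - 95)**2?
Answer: 8100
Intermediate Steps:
h(A) = -3 + A
(h(8) - 95)**2 = ((-3 + 8) - 95)**2 = (5 - 95)**2 = (-90)**2 = 8100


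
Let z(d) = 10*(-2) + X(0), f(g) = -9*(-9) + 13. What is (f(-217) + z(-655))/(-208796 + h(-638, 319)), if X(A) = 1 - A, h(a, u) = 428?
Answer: -25/69456 ≈ -0.00035994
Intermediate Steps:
f(g) = 94 (f(g) = 81 + 13 = 94)
z(d) = -19 (z(d) = 10*(-2) + (1 - 1*0) = -20 + (1 + 0) = -20 + 1 = -19)
(f(-217) + z(-655))/(-208796 + h(-638, 319)) = (94 - 19)/(-208796 + 428) = 75/(-208368) = 75*(-1/208368) = -25/69456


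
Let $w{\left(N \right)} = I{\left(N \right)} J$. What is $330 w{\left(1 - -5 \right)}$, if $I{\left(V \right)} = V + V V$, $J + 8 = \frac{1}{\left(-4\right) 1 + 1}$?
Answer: $-115500$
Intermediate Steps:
$J = - \frac{25}{3}$ ($J = -8 + \frac{1}{\left(-4\right) 1 + 1} = -8 + \frac{1}{-4 + 1} = -8 + \frac{1}{-3} = -8 - \frac{1}{3} = - \frac{25}{3} \approx -8.3333$)
$I{\left(V \right)} = V + V^{2}$
$w{\left(N \right)} = - \frac{25 N \left(1 + N\right)}{3}$ ($w{\left(N \right)} = N \left(1 + N\right) \left(- \frac{25}{3}\right) = - \frac{25 N \left(1 + N\right)}{3}$)
$330 w{\left(1 - -5 \right)} = 330 \left(- \frac{25 \left(1 - -5\right) \left(1 + \left(1 - -5\right)\right)}{3}\right) = 330 \left(- \frac{25 \left(1 + 5\right) \left(1 + \left(1 + 5\right)\right)}{3}\right) = 330 \left(\left(- \frac{25}{3}\right) 6 \left(1 + 6\right)\right) = 330 \left(\left(- \frac{25}{3}\right) 6 \cdot 7\right) = 330 \left(-350\right) = -115500$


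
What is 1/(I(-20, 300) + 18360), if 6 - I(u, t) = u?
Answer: 1/18386 ≈ 5.4389e-5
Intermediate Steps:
I(u, t) = 6 - u
1/(I(-20, 300) + 18360) = 1/((6 - 1*(-20)) + 18360) = 1/((6 + 20) + 18360) = 1/(26 + 18360) = 1/18386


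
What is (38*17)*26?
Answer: 16796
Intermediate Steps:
(38*17)*26 = 646*26 = 16796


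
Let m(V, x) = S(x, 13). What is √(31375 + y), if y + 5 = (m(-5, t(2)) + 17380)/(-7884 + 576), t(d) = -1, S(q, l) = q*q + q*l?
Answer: 2*√2908413886/609 ≈ 177.11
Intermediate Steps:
S(q, l) = q² + l*q
m(V, x) = x*(13 + x)
y = -13477/1827 (y = -5 + (-(13 - 1) + 17380)/(-7884 + 576) = -5 + (-1*12 + 17380)/(-7308) = -5 + (-12 + 17380)*(-1/7308) = -5 + 17368*(-1/7308) = -5 - 4342/1827 = -13477/1827 ≈ -7.3766)
√(31375 + y) = √(31375 - 13477/1827) = √(57308648/1827) = 2*√2908413886/609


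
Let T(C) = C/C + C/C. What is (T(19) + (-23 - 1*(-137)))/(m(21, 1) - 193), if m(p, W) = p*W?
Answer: -29/43 ≈ -0.67442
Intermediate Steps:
m(p, W) = W*p
T(C) = 2 (T(C) = 1 + 1 = 2)
(T(19) + (-23 - 1*(-137)))/(m(21, 1) - 193) = (2 + (-23 - 1*(-137)))/(1*21 - 193) = (2 + (-23 + 137))/(21 - 193) = (2 + 114)/(-172) = 116*(-1/172) = -29/43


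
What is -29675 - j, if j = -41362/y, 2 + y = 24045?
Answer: -713434663/24043 ≈ -29673.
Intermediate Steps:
y = 24043 (y = -2 + 24045 = 24043)
j = -41362/24043 ≈ -1.7203
-29675 - j = -29675 - 1*(-41362/24043) = -29675 + 41362/24043 = -713434663/24043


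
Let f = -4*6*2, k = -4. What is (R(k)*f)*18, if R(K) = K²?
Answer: -13824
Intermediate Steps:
f = -48 (f = -24*2 = -48)
(R(k)*f)*18 = ((-4)²*(-48))*18 = (16*(-48))*18 = -768*18 = -13824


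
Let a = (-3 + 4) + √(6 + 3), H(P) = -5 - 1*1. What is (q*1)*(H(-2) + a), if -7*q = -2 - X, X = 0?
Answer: -4/7 ≈ -0.57143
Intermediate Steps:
H(P) = -6 (H(P) = -5 - 1 = -6)
q = 2/7 (q = -(-2 - 1*0)/7 = -(-2 + 0)/7 = -⅐*(-2) = 2/7 ≈ 0.28571)
a = 4 (a = 1 + √9 = 1 + 3 = 4)
(q*1)*(H(-2) + a) = ((2/7)*1)*(-6 + 4) = (2/7)*(-2) = -4/7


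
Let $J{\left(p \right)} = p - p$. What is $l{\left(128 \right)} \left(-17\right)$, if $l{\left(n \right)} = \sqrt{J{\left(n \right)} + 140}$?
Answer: $- 34 \sqrt{35} \approx -201.15$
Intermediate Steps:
$J{\left(p \right)} = 0$
$l{\left(n \right)} = 2 \sqrt{35}$ ($l{\left(n \right)} = \sqrt{0 + 140} = \sqrt{140} = 2 \sqrt{35}$)
$l{\left(128 \right)} \left(-17\right) = 2 \sqrt{35} \left(-17\right) = - 34 \sqrt{35}$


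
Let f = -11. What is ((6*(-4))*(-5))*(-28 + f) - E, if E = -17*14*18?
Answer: -396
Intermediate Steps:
E = -4284 (E = -238*18 = -4284)
((6*(-4))*(-5))*(-28 + f) - E = ((6*(-4))*(-5))*(-28 - 11) - 1*(-4284) = -24*(-5)*(-39) + 4284 = 120*(-39) + 4284 = -4680 + 4284 = -396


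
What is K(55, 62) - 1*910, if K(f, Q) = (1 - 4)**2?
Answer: -901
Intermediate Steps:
K(f, Q) = 9 (K(f, Q) = (-3)**2 = 9)
K(55, 62) - 1*910 = 9 - 1*910 = 9 - 910 = -901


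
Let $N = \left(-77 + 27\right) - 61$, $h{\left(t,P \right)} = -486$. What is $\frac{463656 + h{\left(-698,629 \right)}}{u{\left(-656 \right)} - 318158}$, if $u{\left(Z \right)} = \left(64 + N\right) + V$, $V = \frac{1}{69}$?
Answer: $- \frac{15979365}{10978072} \approx -1.4556$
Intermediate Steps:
$N = -111$ ($N = -50 - 61 = -111$)
$V = \frac{1}{69} \approx 0.014493$
$u{\left(Z \right)} = - \frac{3242}{69}$ ($u{\left(Z \right)} = \left(64 - 111\right) + \frac{1}{69} = -47 + \frac{1}{69} = - \frac{3242}{69}$)
$\frac{463656 + h{\left(-698,629 \right)}}{u{\left(-656 \right)} - 318158} = \frac{463656 - 486}{- \frac{3242}{69} - 318158} = \frac{463170}{- \frac{21956144}{69}} = 463170 \left(- \frac{69}{21956144}\right) = - \frac{15979365}{10978072}$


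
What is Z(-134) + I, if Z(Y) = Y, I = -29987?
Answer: -30121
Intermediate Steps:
Z(-134) + I = -134 - 29987 = -30121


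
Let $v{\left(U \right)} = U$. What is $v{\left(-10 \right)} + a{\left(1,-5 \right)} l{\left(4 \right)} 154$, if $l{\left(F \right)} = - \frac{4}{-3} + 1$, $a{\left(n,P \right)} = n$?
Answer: $\frac{1048}{3} \approx 349.33$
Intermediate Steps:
$l{\left(F \right)} = \frac{7}{3}$ ($l{\left(F \right)} = \left(-4\right) \left(- \frac{1}{3}\right) + 1 = \frac{4}{3} + 1 = \frac{7}{3}$)
$v{\left(-10 \right)} + a{\left(1,-5 \right)} l{\left(4 \right)} 154 = -10 + 1 \cdot \frac{7}{3} \cdot 154 = -10 + \frac{7}{3} \cdot 154 = -10 + \frac{1078}{3} = \frac{1048}{3}$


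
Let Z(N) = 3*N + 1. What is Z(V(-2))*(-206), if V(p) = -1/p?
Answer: -515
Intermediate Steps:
Z(N) = 1 + 3*N
Z(V(-2))*(-206) = (1 + 3*(-1/(-2)))*(-206) = (1 + 3*(-1*(-½)))*(-206) = (1 + 3*(½))*(-206) = (1 + 3/2)*(-206) = (5/2)*(-206) = -515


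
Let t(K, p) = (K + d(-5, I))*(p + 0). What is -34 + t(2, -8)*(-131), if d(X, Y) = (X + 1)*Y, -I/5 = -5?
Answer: -102738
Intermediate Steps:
I = 25 (I = -5*(-5) = 25)
d(X, Y) = Y*(1 + X) (d(X, Y) = (1 + X)*Y = Y*(1 + X))
t(K, p) = p*(-100 + K) (t(K, p) = (K + 25*(1 - 5))*(p + 0) = (K + 25*(-4))*p = (K - 100)*p = (-100 + K)*p = p*(-100 + K))
-34 + t(2, -8)*(-131) = -34 - 8*(-100 + 2)*(-131) = -34 - 8*(-98)*(-131) = -34 + 784*(-131) = -34 - 102704 = -102738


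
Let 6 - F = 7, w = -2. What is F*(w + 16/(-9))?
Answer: 34/9 ≈ 3.7778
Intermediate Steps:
F = -1 (F = 6 - 1*7 = 6 - 7 = -1)
F*(w + 16/(-9)) = -(-2 + 16/(-9)) = -(-2 + 16*(-1/9)) = -(-2 - 16/9) = -1*(-34/9) = 34/9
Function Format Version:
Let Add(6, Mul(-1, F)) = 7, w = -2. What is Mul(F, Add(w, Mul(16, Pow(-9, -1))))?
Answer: Rational(34, 9) ≈ 3.7778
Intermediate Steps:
F = -1 (F = Add(6, Mul(-1, 7)) = Add(6, -7) = -1)
Mul(F, Add(w, Mul(16, Pow(-9, -1)))) = Mul(-1, Add(-2, Mul(16, Pow(-9, -1)))) = Mul(-1, Add(-2, Mul(16, Rational(-1, 9)))) = Mul(-1, Add(-2, Rational(-16, 9))) = Mul(-1, Rational(-34, 9)) = Rational(34, 9)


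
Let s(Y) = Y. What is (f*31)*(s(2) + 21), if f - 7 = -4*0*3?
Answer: 4991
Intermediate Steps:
f = 7 (f = 7 - 4*0*3 = 7 + 0*3 = 7 + 0 = 7)
(f*31)*(s(2) + 21) = (7*31)*(2 + 21) = 217*23 = 4991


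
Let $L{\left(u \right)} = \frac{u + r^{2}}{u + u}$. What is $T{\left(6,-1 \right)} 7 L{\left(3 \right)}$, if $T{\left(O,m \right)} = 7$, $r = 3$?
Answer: $98$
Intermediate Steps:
$L{\left(u \right)} = \frac{9 + u}{2 u}$ ($L{\left(u \right)} = \frac{u + 3^{2}}{u + u} = \frac{u + 9}{2 u} = \left(9 + u\right) \frac{1}{2 u} = \frac{9 + u}{2 u}$)
$T{\left(6,-1 \right)} 7 L{\left(3 \right)} = 7 \cdot 7 \frac{9 + 3}{2 \cdot 3} = 49 \cdot \frac{1}{2} \cdot \frac{1}{3} \cdot 12 = 49 \cdot 2 = 98$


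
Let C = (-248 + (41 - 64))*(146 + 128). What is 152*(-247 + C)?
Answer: -11324152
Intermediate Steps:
C = -74254 (C = (-248 - 23)*274 = -271*274 = -74254)
152*(-247 + C) = 152*(-247 - 74254) = 152*(-74501) = -11324152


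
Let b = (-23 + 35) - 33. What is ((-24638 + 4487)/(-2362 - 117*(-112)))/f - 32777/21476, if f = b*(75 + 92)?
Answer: -29389255711/19263048532 ≈ -1.5257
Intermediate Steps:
b = -21 (b = 12 - 33 = -21)
f = -3507 (f = -21*(75 + 92) = -21*167 = -3507)
((-24638 + 4487)/(-2362 - 117*(-112)))/f - 32777/21476 = ((-24638 + 4487)/(-2362 - 117*(-112)))/(-3507) - 32777/21476 = -20151/(-2362 + 13104)*(-1/3507) - 32777*1/21476 = -20151/10742*(-1/3507) - 32777/21476 = 6717/12557398 - 32777/21476 = -29389255711/19263048532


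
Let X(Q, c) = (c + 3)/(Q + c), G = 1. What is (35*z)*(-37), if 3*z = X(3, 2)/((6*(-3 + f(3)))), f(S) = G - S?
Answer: 259/18 ≈ 14.389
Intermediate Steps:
f(S) = 1 - S
X(Q, c) = (3 + c)/(Q + c)
z = -1/90 (z = (((3 + 2)/(3 + 2))/((6*(-3 + (1 - 1*3)))))/3 = ((5/5)/((6*(-3 + (1 - 3)))))/3 = (((1/5)*5)/((6*(-3 - 2))))/3 = (1/(6*(-5)))/3 = (1/(-30))/3 = (1*(-1/30))/3 = (1/3)*(-1/30) = -1/90 ≈ -0.011111)
(35*z)*(-37) = (35*(-1/90))*(-37) = -7/18*(-37) = 259/18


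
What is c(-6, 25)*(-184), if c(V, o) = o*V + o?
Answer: 23000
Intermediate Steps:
c(V, o) = o + V*o (c(V, o) = V*o + o = o + V*o)
c(-6, 25)*(-184) = (25*(1 - 6))*(-184) = (25*(-5))*(-184) = -125*(-184) = 23000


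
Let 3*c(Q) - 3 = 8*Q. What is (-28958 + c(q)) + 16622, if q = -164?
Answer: -38317/3 ≈ -12772.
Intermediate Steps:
c(Q) = 1 + 8*Q/3 (c(Q) = 1 + (8*Q)/3 = 1 + 8*Q/3)
(-28958 + c(q)) + 16622 = (-28958 + (1 + (8/3)*(-164))) + 16622 = (-28958 + (1 - 1312/3)) + 16622 = (-28958 - 1309/3) + 16622 = -88183/3 + 16622 = -38317/3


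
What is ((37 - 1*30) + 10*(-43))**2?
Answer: 178929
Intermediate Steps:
((37 - 1*30) + 10*(-43))**2 = ((37 - 30) - 430)**2 = (7 - 430)**2 = (-423)**2 = 178929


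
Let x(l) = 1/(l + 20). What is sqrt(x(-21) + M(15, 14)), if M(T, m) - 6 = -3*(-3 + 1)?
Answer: sqrt(11) ≈ 3.3166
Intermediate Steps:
M(T, m) = 12 (M(T, m) = 6 - 3*(-3 + 1) = 6 - 3*(-2) = 6 + 6 = 12)
x(l) = 1/(20 + l)
sqrt(x(-21) + M(15, 14)) = sqrt(1/(20 - 21) + 12) = sqrt(1/(-1) + 12) = sqrt(-1 + 12) = sqrt(11)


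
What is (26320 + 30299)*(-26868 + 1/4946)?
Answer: -7524049481613/4946 ≈ -1.5212e+9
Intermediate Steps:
(26320 + 30299)*(-26868 + 1/4946) = 56619*(-26868 + 1/4946) = 56619*(-132889127/4946) = -7524049481613/4946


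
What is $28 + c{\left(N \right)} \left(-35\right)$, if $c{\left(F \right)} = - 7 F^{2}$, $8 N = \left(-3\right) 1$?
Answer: $\frac{3997}{64} \approx 62.453$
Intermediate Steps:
$N = - \frac{3}{8}$ ($N = \frac{\left(-3\right) 1}{8} = \frac{1}{8} \left(-3\right) = - \frac{3}{8} \approx -0.375$)
$28 + c{\left(N \right)} \left(-35\right) = 28 + - 7 \left(- \frac{3}{8}\right)^{2} \left(-35\right) = 28 + \left(-7\right) \frac{9}{64} \left(-35\right) = 28 - - \frac{2205}{64} = 28 + \frac{2205}{64} = \frac{3997}{64}$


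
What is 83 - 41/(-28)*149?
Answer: 8433/28 ≈ 301.18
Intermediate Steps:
83 - 41/(-28)*149 = 83 - 41*(-1/28)*149 = 83 + (41/28)*149 = 83 + 6109/28 = 8433/28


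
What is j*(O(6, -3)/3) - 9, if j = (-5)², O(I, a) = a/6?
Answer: -79/6 ≈ -13.167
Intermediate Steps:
O(I, a) = a/6 (O(I, a) = a*(⅙) = a/6)
j = 25
j*(O(6, -3)/3) - 9 = 25*(((⅙)*(-3))/3) - 9 = 25*(-½*⅓) - 9 = 25*(-⅙) - 9 = -25/6 - 9 = -79/6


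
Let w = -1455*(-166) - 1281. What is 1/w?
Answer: 1/240249 ≈ 4.1623e-6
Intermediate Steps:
w = 240249 (w = 241530 - 1281 = 240249)
1/w = 1/240249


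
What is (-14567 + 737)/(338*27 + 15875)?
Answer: -13830/25001 ≈ -0.55318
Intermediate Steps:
(-14567 + 737)/(338*27 + 15875) = -13830/(9126 + 15875) = -13830/25001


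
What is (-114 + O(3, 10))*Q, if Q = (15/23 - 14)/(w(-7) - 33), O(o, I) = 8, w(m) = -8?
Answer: -32542/943 ≈ -34.509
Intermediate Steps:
Q = 307/943 (Q = (15/23 - 14)/(-8 - 33) = (15*(1/23) - 14)/(-41) = (15/23 - 14)*(-1/41) = -307/23*(-1/41) = 307/943 ≈ 0.32556)
(-114 + O(3, 10))*Q = (-114 + 8)*(307/943) = -106*307/943 = -32542/943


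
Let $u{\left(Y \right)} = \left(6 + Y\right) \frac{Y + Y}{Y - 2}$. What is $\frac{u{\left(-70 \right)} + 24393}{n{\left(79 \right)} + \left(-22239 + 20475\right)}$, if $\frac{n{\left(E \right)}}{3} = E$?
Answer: $- \frac{218417}{13743} \approx -15.893$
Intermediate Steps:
$n{\left(E \right)} = 3 E$
$u{\left(Y \right)} = \frac{2 Y \left(6 + Y\right)}{-2 + Y}$ ($u{\left(Y \right)} = \left(6 + Y\right) \frac{2 Y}{-2 + Y} = \frac{2 Y \left(6 + Y\right)}{-2 + Y}$)
$\frac{u{\left(-70 \right)} + 24393}{n{\left(79 \right)} + \left(-22239 + 20475\right)} = \frac{2 \left(-70\right) \frac{1}{-2 - 70} \left(6 - 70\right) + 24393}{3 \cdot 79 + \left(-22239 + 20475\right)} = \frac{2 \left(-70\right) \frac{1}{-72} \left(-64\right) + 24393}{237 - 1764} = \frac{2 \left(-70\right) \left(- \frac{1}{72}\right) \left(-64\right) + 24393}{-1527} = \left(- \frac{1120}{9} + 24393\right) \left(- \frac{1}{1527}\right) = \frac{218417}{9} \left(- \frac{1}{1527}\right) = - \frac{218417}{13743}$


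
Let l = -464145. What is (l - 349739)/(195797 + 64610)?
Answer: -813884/260407 ≈ -3.1254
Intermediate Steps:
(l - 349739)/(195797 + 64610) = (-464145 - 349739)/(195797 + 64610) = -813884/260407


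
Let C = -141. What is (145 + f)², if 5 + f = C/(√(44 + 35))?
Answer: 1568281/79 - 39480*√79/79 ≈ 15410.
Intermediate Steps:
f = -5 - 141*√79/79 (f = -5 - 141/√(44 + 35) = -5 - 141*√79/79 ≈ -20.864)
(145 + f)² = (145 + (-5 - 141*√79/79))² = (140 - 141*√79/79)²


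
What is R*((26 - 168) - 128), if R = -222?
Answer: 59940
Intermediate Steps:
R*((26 - 168) - 128) = -222*((26 - 168) - 128) = -222*(-142 - 128) = -222*(-270) = 59940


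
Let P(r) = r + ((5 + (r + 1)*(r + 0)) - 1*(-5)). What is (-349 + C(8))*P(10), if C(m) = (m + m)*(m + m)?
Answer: -12090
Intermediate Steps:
C(m) = 4*m² (C(m) = (2*m)*(2*m) = 4*m²)
P(r) = 10 + r + r*(1 + r) (P(r) = r + ((5 + (1 + r)*r) + 5) = r + ((5 + r*(1 + r)) + 5) = r + (10 + r*(1 + r)) = 10 + r + r*(1 + r))
(-349 + C(8))*P(10) = (-349 + 4*8²)*(10 + 10² + 2*10) = (-349 + 4*64)*(10 + 100 + 20) = (-349 + 256)*130 = -93*130 = -12090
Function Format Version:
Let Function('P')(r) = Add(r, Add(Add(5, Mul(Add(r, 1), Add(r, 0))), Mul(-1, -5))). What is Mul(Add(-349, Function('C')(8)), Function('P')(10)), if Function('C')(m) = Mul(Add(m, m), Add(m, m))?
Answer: -12090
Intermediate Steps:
Function('C')(m) = Mul(4, Pow(m, 2)) (Function('C')(m) = Mul(Mul(2, m), Mul(2, m)) = Mul(4, Pow(m, 2)))
Function('P')(r) = Add(10, r, Mul(r, Add(1, r))) (Function('P')(r) = Add(r, Add(Add(5, Mul(Add(1, r), r)), 5)) = Add(r, Add(Add(5, Mul(r, Add(1, r))), 5)) = Add(r, Add(10, Mul(r, Add(1, r)))) = Add(10, r, Mul(r, Add(1, r))))
Mul(Add(-349, Function('C')(8)), Function('P')(10)) = Mul(Add(-349, Mul(4, Pow(8, 2))), Add(10, Pow(10, 2), Mul(2, 10))) = Mul(Add(-349, Mul(4, 64)), Add(10, 100, 20)) = Mul(Add(-349, 256), 130) = Mul(-93, 130) = -12090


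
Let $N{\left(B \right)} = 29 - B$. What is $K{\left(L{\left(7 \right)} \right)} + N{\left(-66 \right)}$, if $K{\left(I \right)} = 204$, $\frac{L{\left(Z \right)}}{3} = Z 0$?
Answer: $299$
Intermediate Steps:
$L{\left(Z \right)} = 0$ ($L{\left(Z \right)} = 3 Z 0 = 3 \cdot 0 = 0$)
$K{\left(L{\left(7 \right)} \right)} + N{\left(-66 \right)} = 204 + \left(29 - -66\right) = 204 + \left(29 + 66\right) = 204 + 95 = 299$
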